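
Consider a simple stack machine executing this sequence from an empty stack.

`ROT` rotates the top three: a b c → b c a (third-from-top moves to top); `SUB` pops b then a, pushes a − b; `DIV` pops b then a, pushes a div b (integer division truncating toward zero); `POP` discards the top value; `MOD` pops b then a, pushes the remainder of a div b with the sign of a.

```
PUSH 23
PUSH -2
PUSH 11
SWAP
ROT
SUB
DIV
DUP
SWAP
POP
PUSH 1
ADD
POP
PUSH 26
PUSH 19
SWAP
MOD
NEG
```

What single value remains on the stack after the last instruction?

PUSH 23 -> 23
PUSH -2 -> 23 -2
PUSH 11 -> 23 -2 11
SWAP    -> 23 11 -2
ROT     -> 11 -2 23
SUB     -> 11 -25
DIV     -> 0
DUP     -> 0 0
SWAP    -> 0 0
POP     -> 0
PUSH 1  -> 0 1
ADD     -> 1
POP     -> (empty)
PUSH 26 -> 26
PUSH 19 -> 26 19
SWAP    -> 19 26
MOD     -> 19
NEG     -> -19

-19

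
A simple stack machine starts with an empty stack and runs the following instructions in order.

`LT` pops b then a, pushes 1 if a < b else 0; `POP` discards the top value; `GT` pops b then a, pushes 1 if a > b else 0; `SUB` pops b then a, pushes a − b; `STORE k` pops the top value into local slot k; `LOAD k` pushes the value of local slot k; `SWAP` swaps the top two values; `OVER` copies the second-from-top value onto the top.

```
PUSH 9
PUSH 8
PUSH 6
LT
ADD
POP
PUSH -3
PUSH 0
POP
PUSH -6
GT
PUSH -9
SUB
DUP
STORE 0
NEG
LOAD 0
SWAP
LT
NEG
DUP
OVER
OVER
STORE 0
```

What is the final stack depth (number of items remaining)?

3

PUSH 9  → 9
PUSH 8  → 9 8
PUSH 6  → 9 8 6
LT      → 9 0
ADD     → 9
POP     → (empty)
PUSH -3 → -3
PUSH 0  → -3 0
POP     → -3
PUSH -6 → -3 -6
GT      → 1
PUSH -9 → 1 -9
SUB     → 10
DUP     → 10 10
STORE 0 → 10
NEG     → -10
LOAD 0  → -10 10
SWAP    → 10 -10
LT      → 0
NEG     → 0
DUP     → 0 0
OVER    → 0 0 0
OVER    → 0 0 0 0
STORE 0 → 0 0 0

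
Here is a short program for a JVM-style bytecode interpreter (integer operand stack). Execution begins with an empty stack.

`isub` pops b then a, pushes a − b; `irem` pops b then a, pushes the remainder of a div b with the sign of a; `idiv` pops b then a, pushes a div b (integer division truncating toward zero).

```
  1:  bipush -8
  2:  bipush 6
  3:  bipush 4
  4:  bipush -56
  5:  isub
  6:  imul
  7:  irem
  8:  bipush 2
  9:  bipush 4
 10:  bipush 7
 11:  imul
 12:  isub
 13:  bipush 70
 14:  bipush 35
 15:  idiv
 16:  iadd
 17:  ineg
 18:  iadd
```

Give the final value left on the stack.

bipush -8  → -8
bipush 6   → -8 6
bipush 4   → -8 6 4
bipush -56 → -8 6 4 -56
isub       → -8 6 60
imul       → -8 360
irem       → -8
bipush 2   → -8 2
bipush 4   → -8 2 4
bipush 7   → -8 2 4 7
imul       → -8 2 28
isub       → -8 -26
bipush 70  → -8 -26 70
bipush 35  → -8 -26 70 35
idiv       → -8 -26 2
iadd       → -8 -24
ineg       → -8 24
iadd       → 16

16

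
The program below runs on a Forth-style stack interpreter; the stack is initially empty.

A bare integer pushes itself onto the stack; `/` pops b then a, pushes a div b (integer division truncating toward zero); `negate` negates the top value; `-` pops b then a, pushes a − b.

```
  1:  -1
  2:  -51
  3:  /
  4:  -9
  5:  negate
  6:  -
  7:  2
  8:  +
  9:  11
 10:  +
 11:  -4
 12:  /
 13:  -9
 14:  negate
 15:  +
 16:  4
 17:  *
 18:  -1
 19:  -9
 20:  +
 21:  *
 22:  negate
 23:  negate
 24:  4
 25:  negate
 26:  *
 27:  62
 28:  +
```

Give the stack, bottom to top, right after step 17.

[32]

-1     : -1
-51    : -1 -51
/      : 0
-9     : 0 -9
negate : 0 9
-      : -9
2      : -9 2
+      : -7
11     : -7 11
+      : 4
-4     : 4 -4
/      : -1
-9     : -1 -9
negate : -1 9
+      : 8
4      : 8 4
*      : 32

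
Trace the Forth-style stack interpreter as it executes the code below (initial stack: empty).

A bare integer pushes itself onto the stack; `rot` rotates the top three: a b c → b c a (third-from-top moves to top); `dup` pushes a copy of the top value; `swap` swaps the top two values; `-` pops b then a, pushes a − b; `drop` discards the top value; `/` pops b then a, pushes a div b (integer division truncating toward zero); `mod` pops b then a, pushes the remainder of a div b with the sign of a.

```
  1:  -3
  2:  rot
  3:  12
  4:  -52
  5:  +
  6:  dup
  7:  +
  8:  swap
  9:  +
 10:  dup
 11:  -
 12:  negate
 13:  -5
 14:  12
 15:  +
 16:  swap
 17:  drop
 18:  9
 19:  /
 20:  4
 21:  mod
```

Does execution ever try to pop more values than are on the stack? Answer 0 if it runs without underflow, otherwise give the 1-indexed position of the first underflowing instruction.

-3 -> -3
rot  — needs 3 operands, stack has 1 → underflow

2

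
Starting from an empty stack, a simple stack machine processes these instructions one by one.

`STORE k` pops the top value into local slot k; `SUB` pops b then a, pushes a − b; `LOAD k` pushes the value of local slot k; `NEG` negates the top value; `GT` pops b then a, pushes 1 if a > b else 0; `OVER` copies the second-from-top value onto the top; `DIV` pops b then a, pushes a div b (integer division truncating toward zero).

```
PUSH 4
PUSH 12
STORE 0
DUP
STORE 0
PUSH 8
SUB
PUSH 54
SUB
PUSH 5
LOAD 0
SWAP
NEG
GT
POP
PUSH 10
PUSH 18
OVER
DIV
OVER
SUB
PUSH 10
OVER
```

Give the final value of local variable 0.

PUSH 4   4
PUSH 12  4 12
STORE 0  4
DUP      4 4
STORE 0  4
PUSH 8   4 8
SUB      -4
PUSH 54  -4 54
SUB      -58
PUSH 5   -58 5
LOAD 0   -58 5 4
SWAP     -58 4 5
NEG      -58 4 -5
GT       -58 1
POP      -58
PUSH 10  -58 10
PUSH 18  -58 10 18
OVER     -58 10 18 10
DIV      -58 10 1
OVER     -58 10 1 10
SUB      -58 10 -9
PUSH 10  -58 10 -9 10
OVER     -58 10 -9 10 -9

4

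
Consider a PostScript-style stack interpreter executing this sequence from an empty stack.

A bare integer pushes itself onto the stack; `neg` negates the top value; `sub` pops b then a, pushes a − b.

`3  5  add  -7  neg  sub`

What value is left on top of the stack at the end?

1

3    3
5    3 5
add  8
-7   8 -7
neg  8 7
sub  1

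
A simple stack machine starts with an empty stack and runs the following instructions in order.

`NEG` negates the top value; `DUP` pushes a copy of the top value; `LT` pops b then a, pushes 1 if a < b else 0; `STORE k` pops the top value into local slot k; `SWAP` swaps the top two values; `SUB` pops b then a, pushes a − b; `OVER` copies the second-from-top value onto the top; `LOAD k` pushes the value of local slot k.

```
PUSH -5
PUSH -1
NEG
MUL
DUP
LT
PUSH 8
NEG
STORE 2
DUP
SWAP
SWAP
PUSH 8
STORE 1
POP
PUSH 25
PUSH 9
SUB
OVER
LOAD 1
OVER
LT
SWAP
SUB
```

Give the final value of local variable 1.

8

PUSH -5 : [-5]
PUSH -1 : [-5, -1]
NEG     : [-5, 1]
MUL     : [-5]
DUP     : [-5, -5]
LT      : [0]
PUSH 8  : [0, 8]
NEG     : [0, -8]
STORE 2 : [0]
DUP     : [0, 0]
SWAP    : [0, 0]
SWAP    : [0, 0]
PUSH 8  : [0, 0, 8]
STORE 1 : [0, 0]
POP     : [0]
PUSH 25 : [0, 25]
PUSH 9  : [0, 25, 9]
SUB     : [0, 16]
OVER    : [0, 16, 0]
LOAD 1  : [0, 16, 0, 8]
OVER    : [0, 16, 0, 8, 0]
LT      : [0, 16, 0, 0]
SWAP    : [0, 16, 0, 0]
SUB     : [0, 16, 0]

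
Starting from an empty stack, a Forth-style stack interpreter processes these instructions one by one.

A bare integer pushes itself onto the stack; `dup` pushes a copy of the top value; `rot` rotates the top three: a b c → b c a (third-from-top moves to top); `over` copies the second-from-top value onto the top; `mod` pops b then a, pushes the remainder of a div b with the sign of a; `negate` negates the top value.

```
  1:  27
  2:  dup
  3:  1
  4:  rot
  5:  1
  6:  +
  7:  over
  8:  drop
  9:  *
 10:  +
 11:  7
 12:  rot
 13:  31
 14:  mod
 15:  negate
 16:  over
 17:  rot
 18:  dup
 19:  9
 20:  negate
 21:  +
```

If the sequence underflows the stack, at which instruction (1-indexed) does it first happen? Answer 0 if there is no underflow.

27   : 27
dup  : 27 27
1    : 27 27 1
rot  : 27 1 27
1    : 27 1 27 1
+    : 27 1 28
over : 27 1 28 1
drop : 27 1 28
*    : 27 28
+    : 55
7    : 55 7
rot  — needs 3 operands, stack has 2 → underflow

12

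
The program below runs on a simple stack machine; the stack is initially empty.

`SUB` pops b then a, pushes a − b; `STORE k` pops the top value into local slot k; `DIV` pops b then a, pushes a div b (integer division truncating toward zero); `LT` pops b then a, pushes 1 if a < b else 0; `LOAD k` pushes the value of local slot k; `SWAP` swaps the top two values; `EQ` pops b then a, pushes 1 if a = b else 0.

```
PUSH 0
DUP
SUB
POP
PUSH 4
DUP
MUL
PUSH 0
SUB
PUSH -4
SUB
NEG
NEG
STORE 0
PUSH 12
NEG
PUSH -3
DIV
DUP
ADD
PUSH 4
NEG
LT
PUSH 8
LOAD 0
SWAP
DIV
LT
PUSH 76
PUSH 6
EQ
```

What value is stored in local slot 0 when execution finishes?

20

PUSH 0  -> [0]
DUP     -> [0, 0]
SUB     -> [0]
POP     -> []
PUSH 4  -> [4]
DUP     -> [4, 4]
MUL     -> [16]
PUSH 0  -> [16, 0]
SUB     -> [16]
PUSH -4 -> [16, -4]
SUB     -> [20]
NEG     -> [-20]
NEG     -> [20]
STORE 0 -> []
PUSH 12 -> [12]
NEG     -> [-12]
PUSH -3 -> [-12, -3]
DIV     -> [4]
DUP     -> [4, 4]
ADD     -> [8]
PUSH 4  -> [8, 4]
NEG     -> [8, -4]
LT      -> [0]
PUSH 8  -> [0, 8]
LOAD 0  -> [0, 8, 20]
SWAP    -> [0, 20, 8]
DIV     -> [0, 2]
LT      -> [1]
PUSH 76 -> [1, 76]
PUSH 6  -> [1, 76, 6]
EQ      -> [1, 0]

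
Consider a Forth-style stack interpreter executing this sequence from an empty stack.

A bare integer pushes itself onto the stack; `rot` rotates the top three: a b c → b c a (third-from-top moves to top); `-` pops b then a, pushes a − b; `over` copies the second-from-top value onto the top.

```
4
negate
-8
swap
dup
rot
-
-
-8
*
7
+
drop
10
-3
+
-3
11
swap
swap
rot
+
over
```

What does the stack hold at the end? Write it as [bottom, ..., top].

4       [4]
negate  [-4]
-8      [-4, -8]
swap    [-8, -4]
dup     [-8, -4, -4]
rot     [-4, -4, -8]
-       [-4, 4]
-       [-8]
-8      [-8, -8]
*       [64]
7       [64, 7]
+       [71]
drop    []
10      [10]
-3      [10, -3]
+       [7]
-3      [7, -3]
11      [7, -3, 11]
swap    [7, 11, -3]
swap    [7, -3, 11]
rot     [-3, 11, 7]
+       [-3, 18]
over    [-3, 18, -3]

[-3, 18, -3]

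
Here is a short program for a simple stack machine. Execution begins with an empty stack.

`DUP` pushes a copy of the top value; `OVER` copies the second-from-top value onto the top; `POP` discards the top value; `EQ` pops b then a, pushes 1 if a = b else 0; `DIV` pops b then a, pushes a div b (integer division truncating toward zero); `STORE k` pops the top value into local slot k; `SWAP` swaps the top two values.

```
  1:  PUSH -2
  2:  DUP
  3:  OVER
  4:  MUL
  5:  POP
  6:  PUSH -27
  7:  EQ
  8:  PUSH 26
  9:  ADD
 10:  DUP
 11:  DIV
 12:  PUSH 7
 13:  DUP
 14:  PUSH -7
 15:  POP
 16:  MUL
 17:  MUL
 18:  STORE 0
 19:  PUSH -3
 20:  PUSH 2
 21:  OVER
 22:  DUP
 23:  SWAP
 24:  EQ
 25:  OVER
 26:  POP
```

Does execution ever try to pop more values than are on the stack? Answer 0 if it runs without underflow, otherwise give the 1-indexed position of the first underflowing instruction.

0

PUSH -2  → [-2]
DUP      → [-2, -2]
OVER     → [-2, -2, -2]
MUL      → [-2, 4]
POP      → [-2]
PUSH -27 → [-2, -27]
EQ       → [0]
PUSH 26  → [0, 26]
ADD      → [26]
DUP      → [26, 26]
DIV      → [1]
PUSH 7   → [1, 7]
DUP      → [1, 7, 7]
PUSH -7  → [1, 7, 7, -7]
POP      → [1, 7, 7]
MUL      → [1, 49]
MUL      → [49]
STORE 0  → []
PUSH -3  → [-3]
PUSH 2   → [-3, 2]
OVER     → [-3, 2, -3]
DUP      → [-3, 2, -3, -3]
SWAP     → [-3, 2, -3, -3]
EQ       → [-3, 2, 1]
OVER     → [-3, 2, 1, 2]
POP      → [-3, 2, 1]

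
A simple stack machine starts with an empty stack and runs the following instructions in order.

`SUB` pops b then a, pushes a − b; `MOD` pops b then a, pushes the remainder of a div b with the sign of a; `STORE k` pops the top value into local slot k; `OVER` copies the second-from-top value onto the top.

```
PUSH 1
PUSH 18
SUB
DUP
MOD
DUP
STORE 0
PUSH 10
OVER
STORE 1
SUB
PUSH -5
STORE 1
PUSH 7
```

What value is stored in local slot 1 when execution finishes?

PUSH 1  → [1]
PUSH 18 → [1, 18]
SUB     → [-17]
DUP     → [-17, -17]
MOD     → [0]
DUP     → [0, 0]
STORE 0 → [0]
PUSH 10 → [0, 10]
OVER    → [0, 10, 0]
STORE 1 → [0, 10]
SUB     → [-10]
PUSH -5 → [-10, -5]
STORE 1 → [-10]
PUSH 7  → [-10, 7]

-5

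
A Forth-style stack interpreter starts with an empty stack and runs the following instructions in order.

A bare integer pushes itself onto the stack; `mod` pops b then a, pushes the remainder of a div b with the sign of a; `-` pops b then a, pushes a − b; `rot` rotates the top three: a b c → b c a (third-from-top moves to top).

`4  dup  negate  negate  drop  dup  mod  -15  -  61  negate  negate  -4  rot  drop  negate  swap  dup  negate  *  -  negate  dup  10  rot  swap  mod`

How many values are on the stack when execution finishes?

2

4       [4]
dup     [4, 4]
negate  [4, -4]
negate  [4, 4]
drop    [4]
dup     [4, 4]
mod     [0]
-15     [0, -15]
-       [15]
61      [15, 61]
negate  [15, -61]
negate  [15, 61]
-4      [15, 61, -4]
rot     [61, -4, 15]
drop    [61, -4]
negate  [61, 4]
swap    [4, 61]
dup     [4, 61, 61]
negate  [4, 61, -61]
*       [4, -3721]
-       [3725]
negate  [-3725]
dup     [-3725, -3725]
10      [-3725, -3725, 10]
rot     [-3725, 10, -3725]
swap    [-3725, -3725, 10]
mod     [-3725, -5]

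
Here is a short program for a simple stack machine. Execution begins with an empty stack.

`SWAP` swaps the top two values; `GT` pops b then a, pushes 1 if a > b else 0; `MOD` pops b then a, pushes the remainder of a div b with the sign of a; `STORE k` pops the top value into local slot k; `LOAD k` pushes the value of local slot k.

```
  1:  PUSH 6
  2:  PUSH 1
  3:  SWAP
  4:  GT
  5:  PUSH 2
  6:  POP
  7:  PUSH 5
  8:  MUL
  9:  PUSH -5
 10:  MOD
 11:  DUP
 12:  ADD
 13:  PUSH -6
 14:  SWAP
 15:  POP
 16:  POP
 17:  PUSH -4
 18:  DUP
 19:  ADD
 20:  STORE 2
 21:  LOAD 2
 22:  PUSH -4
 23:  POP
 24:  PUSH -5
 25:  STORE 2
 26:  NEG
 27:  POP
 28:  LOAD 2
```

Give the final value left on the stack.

PUSH 6  -> 6
PUSH 1  -> 6 1
SWAP    -> 1 6
GT      -> 0
PUSH 2  -> 0 2
POP     -> 0
PUSH 5  -> 0 5
MUL     -> 0
PUSH -5 -> 0 -5
MOD     -> 0
DUP     -> 0 0
ADD     -> 0
PUSH -6 -> 0 -6
SWAP    -> -6 0
POP     -> -6
POP     -> (empty)
PUSH -4 -> -4
DUP     -> -4 -4
ADD     -> -8
STORE 2 -> (empty)
LOAD 2  -> -8
PUSH -4 -> -8 -4
POP     -> -8
PUSH -5 -> -8 -5
STORE 2 -> -8
NEG     -> 8
POP     -> (empty)
LOAD 2  -> -5

-5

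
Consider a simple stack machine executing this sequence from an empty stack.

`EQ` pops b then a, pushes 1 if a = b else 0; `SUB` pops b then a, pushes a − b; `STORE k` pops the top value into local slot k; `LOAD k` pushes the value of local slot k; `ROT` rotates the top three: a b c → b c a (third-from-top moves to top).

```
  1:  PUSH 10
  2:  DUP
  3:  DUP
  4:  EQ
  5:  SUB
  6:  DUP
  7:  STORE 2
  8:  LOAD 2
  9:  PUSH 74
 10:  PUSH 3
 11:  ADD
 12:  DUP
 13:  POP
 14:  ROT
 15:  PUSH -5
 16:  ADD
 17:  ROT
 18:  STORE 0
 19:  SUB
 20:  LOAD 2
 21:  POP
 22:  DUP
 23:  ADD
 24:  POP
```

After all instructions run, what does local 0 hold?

PUSH 10 → [10]
DUP     → [10, 10]
DUP     → [10, 10, 10]
EQ      → [10, 1]
SUB     → [9]
DUP     → [9, 9]
STORE 2 → [9]
LOAD 2  → [9, 9]
PUSH 74 → [9, 9, 74]
PUSH 3  → [9, 9, 74, 3]
ADD     → [9, 9, 77]
DUP     → [9, 9, 77, 77]
POP     → [9, 9, 77]
ROT     → [9, 77, 9]
PUSH -5 → [9, 77, 9, -5]
ADD     → [9, 77, 4]
ROT     → [77, 4, 9]
STORE 0 → [77, 4]
SUB     → [73]
LOAD 2  → [73, 9]
POP     → [73]
DUP     → [73, 73]
ADD     → [146]
POP     → []

9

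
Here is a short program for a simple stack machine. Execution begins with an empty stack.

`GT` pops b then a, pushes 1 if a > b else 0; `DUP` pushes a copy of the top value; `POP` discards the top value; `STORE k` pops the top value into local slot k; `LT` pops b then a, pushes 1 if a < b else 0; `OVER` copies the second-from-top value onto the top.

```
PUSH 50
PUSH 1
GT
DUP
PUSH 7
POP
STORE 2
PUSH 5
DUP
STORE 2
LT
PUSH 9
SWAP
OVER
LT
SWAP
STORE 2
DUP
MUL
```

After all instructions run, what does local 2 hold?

9

PUSH 50 → [50]
PUSH 1  → [50, 1]
GT      → [1]
DUP     → [1, 1]
PUSH 7  → [1, 1, 7]
POP     → [1, 1]
STORE 2 → [1]
PUSH 5  → [1, 5]
DUP     → [1, 5, 5]
STORE 2 → [1, 5]
LT      → [1]
PUSH 9  → [1, 9]
SWAP    → [9, 1]
OVER    → [9, 1, 9]
LT      → [9, 1]
SWAP    → [1, 9]
STORE 2 → [1]
DUP     → [1, 1]
MUL     → [1]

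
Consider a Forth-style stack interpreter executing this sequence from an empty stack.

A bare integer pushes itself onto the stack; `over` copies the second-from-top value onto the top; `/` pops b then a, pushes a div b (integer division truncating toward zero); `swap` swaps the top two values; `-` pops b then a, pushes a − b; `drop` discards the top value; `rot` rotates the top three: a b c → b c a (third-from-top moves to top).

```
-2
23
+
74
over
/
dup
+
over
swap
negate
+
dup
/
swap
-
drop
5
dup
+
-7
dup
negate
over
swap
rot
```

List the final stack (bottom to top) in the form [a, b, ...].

[10, -7, 7, -7]

-2     -> [-2]
23     -> [-2, 23]
+      -> [21]
74     -> [21, 74]
over   -> [21, 74, 21]
/      -> [21, 3]
dup    -> [21, 3, 3]
+      -> [21, 6]
over   -> [21, 6, 21]
swap   -> [21, 21, 6]
negate -> [21, 21, -6]
+      -> [21, 15]
dup    -> [21, 15, 15]
/      -> [21, 1]
swap   -> [1, 21]
-      -> [-20]
drop   -> []
5      -> [5]
dup    -> [5, 5]
+      -> [10]
-7     -> [10, -7]
dup    -> [10, -7, -7]
negate -> [10, -7, 7]
over   -> [10, -7, 7, -7]
swap   -> [10, -7, -7, 7]
rot    -> [10, -7, 7, -7]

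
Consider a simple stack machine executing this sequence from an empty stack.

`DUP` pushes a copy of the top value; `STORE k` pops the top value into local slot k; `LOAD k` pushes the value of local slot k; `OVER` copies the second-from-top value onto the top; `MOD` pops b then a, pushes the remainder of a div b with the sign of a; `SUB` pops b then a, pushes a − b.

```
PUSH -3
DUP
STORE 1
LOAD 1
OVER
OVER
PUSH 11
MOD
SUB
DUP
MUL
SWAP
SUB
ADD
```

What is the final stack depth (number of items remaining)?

1

PUSH -3  [-3]
DUP      [-3, -3]
STORE 1  [-3]
LOAD 1   [-3, -3]
OVER     [-3, -3, -3]
OVER     [-3, -3, -3, -3]
PUSH 11  [-3, -3, -3, -3, 11]
MOD      [-3, -3, -3, -3]
SUB      [-3, -3, 0]
DUP      [-3, -3, 0, 0]
MUL      [-3, -3, 0]
SWAP     [-3, 0, -3]
SUB      [-3, 3]
ADD      [0]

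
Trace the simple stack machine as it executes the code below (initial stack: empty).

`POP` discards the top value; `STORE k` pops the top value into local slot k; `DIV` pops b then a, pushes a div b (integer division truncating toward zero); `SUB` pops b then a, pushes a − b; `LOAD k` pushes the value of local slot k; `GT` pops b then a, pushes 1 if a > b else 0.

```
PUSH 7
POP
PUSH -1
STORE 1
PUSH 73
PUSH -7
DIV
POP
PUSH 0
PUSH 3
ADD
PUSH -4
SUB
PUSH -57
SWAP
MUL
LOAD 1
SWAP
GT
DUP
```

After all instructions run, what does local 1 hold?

-1

PUSH 7    7
POP       (empty)
PUSH -1   -1
STORE 1   (empty)
PUSH 73   73
PUSH -7   73 -7
DIV       -10
POP       (empty)
PUSH 0    0
PUSH 3    0 3
ADD       3
PUSH -4   3 -4
SUB       7
PUSH -57  7 -57
SWAP      -57 7
MUL       -399
LOAD 1    -399 -1
SWAP      -1 -399
GT        1
DUP       1 1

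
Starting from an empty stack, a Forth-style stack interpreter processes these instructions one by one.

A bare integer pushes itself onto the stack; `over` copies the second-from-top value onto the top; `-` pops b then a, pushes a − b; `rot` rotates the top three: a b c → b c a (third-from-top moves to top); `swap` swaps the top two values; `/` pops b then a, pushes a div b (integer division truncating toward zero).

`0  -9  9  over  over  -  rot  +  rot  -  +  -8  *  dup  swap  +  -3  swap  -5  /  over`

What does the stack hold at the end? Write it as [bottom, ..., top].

[-3, -57, -3]

0    -> 0
-9   -> 0 -9
9    -> 0 -9 9
over -> 0 -9 9 -9
over -> 0 -9 9 -9 9
-    -> 0 -9 9 -18
rot  -> 0 9 -18 -9
+    -> 0 9 -27
rot  -> 9 -27 0
-    -> 9 -27
+    -> -18
-8   -> -18 -8
*    -> 144
dup  -> 144 144
swap -> 144 144
+    -> 288
-3   -> 288 -3
swap -> -3 288
-5   -> -3 288 -5
/    -> -3 -57
over -> -3 -57 -3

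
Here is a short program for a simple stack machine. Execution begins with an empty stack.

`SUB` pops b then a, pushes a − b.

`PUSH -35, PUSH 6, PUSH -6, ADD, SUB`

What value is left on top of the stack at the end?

PUSH -35 → [-35]
PUSH 6   → [-35, 6]
PUSH -6  → [-35, 6, -6]
ADD      → [-35, 0]
SUB      → [-35]

-35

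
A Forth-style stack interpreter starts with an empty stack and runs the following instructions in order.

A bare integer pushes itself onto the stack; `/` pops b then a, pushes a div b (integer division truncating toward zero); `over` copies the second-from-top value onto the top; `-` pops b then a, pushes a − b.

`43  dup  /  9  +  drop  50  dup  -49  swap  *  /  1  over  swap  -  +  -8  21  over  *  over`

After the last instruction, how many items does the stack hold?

4

43   → 43
dup  → 43 43
/    → 1
9    → 1 9
+    → 10
drop → (empty)
50   → 50
dup  → 50 50
-49  → 50 50 -49
swap → 50 -49 50
*    → 50 -2450
/    → 0
1    → 0 1
over → 0 1 0
swap → 0 0 1
-    → 0 -1
+    → -1
-8   → -1 -8
21   → -1 -8 21
over → -1 -8 21 -8
*    → -1 -8 -168
over → -1 -8 -168 -8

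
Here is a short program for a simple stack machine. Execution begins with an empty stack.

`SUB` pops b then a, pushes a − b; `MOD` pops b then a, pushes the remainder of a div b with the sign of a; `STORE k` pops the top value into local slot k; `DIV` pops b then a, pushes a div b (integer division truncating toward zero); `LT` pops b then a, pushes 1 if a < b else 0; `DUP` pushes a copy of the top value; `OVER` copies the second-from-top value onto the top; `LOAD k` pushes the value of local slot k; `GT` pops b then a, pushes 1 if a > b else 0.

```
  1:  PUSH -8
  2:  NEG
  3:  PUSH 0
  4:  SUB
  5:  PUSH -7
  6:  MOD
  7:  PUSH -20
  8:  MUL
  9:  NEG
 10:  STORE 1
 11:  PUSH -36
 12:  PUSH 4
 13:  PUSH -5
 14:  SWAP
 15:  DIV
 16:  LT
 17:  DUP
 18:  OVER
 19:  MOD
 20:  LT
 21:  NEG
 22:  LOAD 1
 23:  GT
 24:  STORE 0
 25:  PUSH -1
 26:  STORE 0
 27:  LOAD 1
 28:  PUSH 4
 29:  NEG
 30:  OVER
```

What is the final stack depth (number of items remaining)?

3

PUSH -8  -> -8
NEG      -> 8
PUSH 0   -> 8 0
SUB      -> 8
PUSH -7  -> 8 -7
MOD      -> 1
PUSH -20 -> 1 -20
MUL      -> -20
NEG      -> 20
STORE 1  -> (empty)
PUSH -36 -> -36
PUSH 4   -> -36 4
PUSH -5  -> -36 4 -5
SWAP     -> -36 -5 4
DIV      -> -36 -1
LT       -> 1
DUP      -> 1 1
OVER     -> 1 1 1
MOD      -> 1 0
LT       -> 0
NEG      -> 0
LOAD 1   -> 0 20
GT       -> 0
STORE 0  -> (empty)
PUSH -1  -> -1
STORE 0  -> (empty)
LOAD 1   -> 20
PUSH 4   -> 20 4
NEG      -> 20 -4
OVER     -> 20 -4 20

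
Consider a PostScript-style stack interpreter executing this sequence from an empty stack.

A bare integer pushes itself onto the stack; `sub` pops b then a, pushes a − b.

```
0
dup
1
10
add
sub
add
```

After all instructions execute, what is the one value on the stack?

-11

0    [0]
dup  [0, 0]
1    [0, 0, 1]
10   [0, 0, 1, 10]
add  [0, 0, 11]
sub  [0, -11]
add  [-11]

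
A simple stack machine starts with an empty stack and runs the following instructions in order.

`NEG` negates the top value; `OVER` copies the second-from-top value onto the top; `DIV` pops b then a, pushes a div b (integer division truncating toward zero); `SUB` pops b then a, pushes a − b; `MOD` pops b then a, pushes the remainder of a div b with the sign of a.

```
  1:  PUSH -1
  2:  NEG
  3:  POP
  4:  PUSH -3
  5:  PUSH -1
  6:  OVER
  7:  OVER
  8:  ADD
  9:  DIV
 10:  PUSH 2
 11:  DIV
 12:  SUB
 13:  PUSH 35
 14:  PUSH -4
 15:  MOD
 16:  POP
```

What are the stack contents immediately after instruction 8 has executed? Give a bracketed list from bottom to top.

[-3, -1, -4]

PUSH -1 -> [-1]
NEG     -> [1]
POP     -> []
PUSH -3 -> [-3]
PUSH -1 -> [-3, -1]
OVER    -> [-3, -1, -3]
OVER    -> [-3, -1, -3, -1]
ADD     -> [-3, -1, -4]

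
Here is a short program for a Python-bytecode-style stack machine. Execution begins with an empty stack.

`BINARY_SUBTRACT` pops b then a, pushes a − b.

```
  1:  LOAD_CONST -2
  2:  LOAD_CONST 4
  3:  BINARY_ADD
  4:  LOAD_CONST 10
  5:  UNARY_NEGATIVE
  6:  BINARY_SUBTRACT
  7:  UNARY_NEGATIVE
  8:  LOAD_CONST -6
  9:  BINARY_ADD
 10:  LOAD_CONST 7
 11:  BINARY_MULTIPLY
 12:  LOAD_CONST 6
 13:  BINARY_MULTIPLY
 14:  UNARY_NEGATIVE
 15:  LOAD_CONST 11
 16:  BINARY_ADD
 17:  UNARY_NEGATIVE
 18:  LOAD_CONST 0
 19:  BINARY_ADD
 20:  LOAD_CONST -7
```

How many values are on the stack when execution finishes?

LOAD_CONST -2   -> [-2]
LOAD_CONST 4    -> [-2, 4]
BINARY_ADD      -> [2]
LOAD_CONST 10   -> [2, 10]
UNARY_NEGATIVE  -> [2, -10]
BINARY_SUBTRACT -> [12]
UNARY_NEGATIVE  -> [-12]
LOAD_CONST -6   -> [-12, -6]
BINARY_ADD      -> [-18]
LOAD_CONST 7    -> [-18, 7]
BINARY_MULTIPLY -> [-126]
LOAD_CONST 6    -> [-126, 6]
BINARY_MULTIPLY -> [-756]
UNARY_NEGATIVE  -> [756]
LOAD_CONST 11   -> [756, 11]
BINARY_ADD      -> [767]
UNARY_NEGATIVE  -> [-767]
LOAD_CONST 0    -> [-767, 0]
BINARY_ADD      -> [-767]
LOAD_CONST -7   -> [-767, -7]

2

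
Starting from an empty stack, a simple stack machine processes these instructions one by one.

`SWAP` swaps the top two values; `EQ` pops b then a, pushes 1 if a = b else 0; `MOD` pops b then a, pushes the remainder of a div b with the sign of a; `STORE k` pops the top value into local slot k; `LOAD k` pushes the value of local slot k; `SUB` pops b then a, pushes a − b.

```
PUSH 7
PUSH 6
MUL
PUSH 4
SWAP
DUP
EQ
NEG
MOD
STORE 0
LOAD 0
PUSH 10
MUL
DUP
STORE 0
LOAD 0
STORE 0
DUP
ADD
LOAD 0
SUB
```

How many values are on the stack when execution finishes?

1

PUSH 7   7
PUSH 6   7 6
MUL      42
PUSH 4   42 4
SWAP     4 42
DUP      4 42 42
EQ       4 1
NEG      4 -1
MOD      0
STORE 0  (empty)
LOAD 0   0
PUSH 10  0 10
MUL      0
DUP      0 0
STORE 0  0
LOAD 0   0 0
STORE 0  0
DUP      0 0
ADD      0
LOAD 0   0 0
SUB      0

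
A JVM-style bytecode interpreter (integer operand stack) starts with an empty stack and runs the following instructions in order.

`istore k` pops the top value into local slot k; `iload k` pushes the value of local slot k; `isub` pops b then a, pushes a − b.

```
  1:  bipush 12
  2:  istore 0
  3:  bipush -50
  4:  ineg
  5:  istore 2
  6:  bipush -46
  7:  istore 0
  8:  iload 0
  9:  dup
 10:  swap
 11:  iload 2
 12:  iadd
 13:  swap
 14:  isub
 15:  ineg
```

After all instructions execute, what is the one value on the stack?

-50

bipush 12   [12]
istore 0    []
bipush -50  [-50]
ineg        [50]
istore 2    []
bipush -46  [-46]
istore 0    []
iload 0     [-46]
dup         [-46, -46]
swap        [-46, -46]
iload 2     [-46, -46, 50]
iadd        [-46, 4]
swap        [4, -46]
isub        [50]
ineg        [-50]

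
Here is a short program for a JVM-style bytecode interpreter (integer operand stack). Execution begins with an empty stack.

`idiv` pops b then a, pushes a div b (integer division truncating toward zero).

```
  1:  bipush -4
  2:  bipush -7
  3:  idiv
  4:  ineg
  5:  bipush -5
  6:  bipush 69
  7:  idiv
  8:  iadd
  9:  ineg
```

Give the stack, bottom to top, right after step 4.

[0]

bipush -4 → [-4]
bipush -7 → [-4, -7]
idiv      → [0]
ineg      → [0]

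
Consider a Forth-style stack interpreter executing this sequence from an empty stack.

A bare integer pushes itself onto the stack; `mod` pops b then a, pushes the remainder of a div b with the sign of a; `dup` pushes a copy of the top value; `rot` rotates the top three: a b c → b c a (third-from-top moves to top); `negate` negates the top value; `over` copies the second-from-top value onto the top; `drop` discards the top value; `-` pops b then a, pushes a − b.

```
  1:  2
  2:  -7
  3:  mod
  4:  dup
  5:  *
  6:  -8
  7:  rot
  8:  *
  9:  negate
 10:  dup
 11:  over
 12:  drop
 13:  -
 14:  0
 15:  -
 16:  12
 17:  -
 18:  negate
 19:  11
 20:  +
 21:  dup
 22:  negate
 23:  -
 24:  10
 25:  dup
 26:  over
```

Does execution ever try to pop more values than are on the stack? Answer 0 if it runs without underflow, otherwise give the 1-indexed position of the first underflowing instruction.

2   : [2]
-7  : [2, -7]
mod : [2]
dup : [2, 2]
*   : [4]
-8  : [4, -8]
rot  — needs 3 operands, stack has 2 → underflow

7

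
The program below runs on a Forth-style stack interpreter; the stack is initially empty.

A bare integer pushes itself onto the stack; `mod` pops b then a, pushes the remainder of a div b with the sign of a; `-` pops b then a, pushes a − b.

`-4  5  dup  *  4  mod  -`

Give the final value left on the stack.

-5

-4   -4
5    -4 5
dup  -4 5 5
*    -4 25
4    -4 25 4
mod  -4 1
-    -5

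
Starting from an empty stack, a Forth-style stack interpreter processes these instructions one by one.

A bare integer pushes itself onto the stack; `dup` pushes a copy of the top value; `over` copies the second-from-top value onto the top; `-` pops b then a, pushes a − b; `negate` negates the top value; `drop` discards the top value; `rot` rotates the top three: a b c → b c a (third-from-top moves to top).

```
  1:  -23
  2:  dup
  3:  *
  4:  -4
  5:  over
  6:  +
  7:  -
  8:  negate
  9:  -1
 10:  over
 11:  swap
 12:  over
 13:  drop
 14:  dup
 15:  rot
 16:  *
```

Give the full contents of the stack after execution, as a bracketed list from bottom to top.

[-4, -1, 4]

-23    → [-23]
dup    → [-23, -23]
*      → [529]
-4     → [529, -4]
over   → [529, -4, 529]
+      → [529, 525]
-      → [4]
negate → [-4]
-1     → [-4, -1]
over   → [-4, -1, -4]
swap   → [-4, -4, -1]
over   → [-4, -4, -1, -4]
drop   → [-4, -4, -1]
dup    → [-4, -4, -1, -1]
rot    → [-4, -1, -1, -4]
*      → [-4, -1, 4]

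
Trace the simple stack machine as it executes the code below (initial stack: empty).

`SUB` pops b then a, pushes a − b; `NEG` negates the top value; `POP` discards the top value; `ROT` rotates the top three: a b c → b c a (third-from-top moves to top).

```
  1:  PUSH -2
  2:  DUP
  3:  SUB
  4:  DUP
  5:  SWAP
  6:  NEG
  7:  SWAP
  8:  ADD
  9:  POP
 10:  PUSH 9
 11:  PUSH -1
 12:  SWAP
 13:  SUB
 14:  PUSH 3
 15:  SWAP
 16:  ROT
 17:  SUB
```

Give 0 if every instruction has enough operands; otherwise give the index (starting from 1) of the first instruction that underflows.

PUSH -2 -> -2
DUP     -> -2 -2
SUB     -> 0
DUP     -> 0 0
SWAP    -> 0 0
NEG     -> 0 0
SWAP    -> 0 0
ADD     -> 0
POP     -> (empty)
PUSH 9  -> 9
PUSH -1 -> 9 -1
SWAP    -> -1 9
SUB     -> -10
PUSH 3  -> -10 3
SWAP    -> 3 -10
ROT  — needs 3 operands, stack has 2 → underflow

16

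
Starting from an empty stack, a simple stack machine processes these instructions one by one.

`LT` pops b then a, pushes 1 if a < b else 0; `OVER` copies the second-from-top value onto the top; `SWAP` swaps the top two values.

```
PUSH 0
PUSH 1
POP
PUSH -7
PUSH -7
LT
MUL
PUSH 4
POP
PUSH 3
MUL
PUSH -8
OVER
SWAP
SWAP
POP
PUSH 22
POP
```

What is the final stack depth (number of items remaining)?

2

PUSH 0  → [0]
PUSH 1  → [0, 1]
POP     → [0]
PUSH -7 → [0, -7]
PUSH -7 → [0, -7, -7]
LT      → [0, 0]
MUL     → [0]
PUSH 4  → [0, 4]
POP     → [0]
PUSH 3  → [0, 3]
MUL     → [0]
PUSH -8 → [0, -8]
OVER    → [0, -8, 0]
SWAP    → [0, 0, -8]
SWAP    → [0, -8, 0]
POP     → [0, -8]
PUSH 22 → [0, -8, 22]
POP     → [0, -8]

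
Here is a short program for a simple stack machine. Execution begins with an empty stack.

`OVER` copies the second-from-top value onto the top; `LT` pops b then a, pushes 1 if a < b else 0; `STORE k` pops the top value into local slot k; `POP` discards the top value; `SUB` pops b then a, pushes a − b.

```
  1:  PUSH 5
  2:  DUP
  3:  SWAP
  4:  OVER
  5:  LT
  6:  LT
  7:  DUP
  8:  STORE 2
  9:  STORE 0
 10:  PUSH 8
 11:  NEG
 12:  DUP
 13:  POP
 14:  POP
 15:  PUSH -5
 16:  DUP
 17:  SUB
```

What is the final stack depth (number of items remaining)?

1

PUSH 5  → 5
DUP     → 5 5
SWAP    → 5 5
OVER    → 5 5 5
LT      → 5 0
LT      → 0
DUP     → 0 0
STORE 2 → 0
STORE 0 → (empty)
PUSH 8  → 8
NEG     → -8
DUP     → -8 -8
POP     → -8
POP     → (empty)
PUSH -5 → -5
DUP     → -5 -5
SUB     → 0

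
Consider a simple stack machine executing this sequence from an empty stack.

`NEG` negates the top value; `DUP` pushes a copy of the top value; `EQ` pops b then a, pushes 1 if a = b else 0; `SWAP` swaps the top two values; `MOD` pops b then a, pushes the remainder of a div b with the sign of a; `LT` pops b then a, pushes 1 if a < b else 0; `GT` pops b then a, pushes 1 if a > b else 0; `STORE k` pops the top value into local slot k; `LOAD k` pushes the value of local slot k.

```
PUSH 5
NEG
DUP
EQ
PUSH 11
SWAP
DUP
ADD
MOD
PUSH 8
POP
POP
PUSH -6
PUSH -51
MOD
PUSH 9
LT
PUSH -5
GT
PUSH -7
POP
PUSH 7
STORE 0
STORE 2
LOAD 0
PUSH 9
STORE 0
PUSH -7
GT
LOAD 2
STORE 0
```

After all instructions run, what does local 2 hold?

1

PUSH 5   : [5]
NEG      : [-5]
DUP      : [-5, -5]
EQ       : [1]
PUSH 11  : [1, 11]
SWAP     : [11, 1]
DUP      : [11, 1, 1]
ADD      : [11, 2]
MOD      : [1]
PUSH 8   : [1, 8]
POP      : [1]
POP      : []
PUSH -6  : [-6]
PUSH -51 : [-6, -51]
MOD      : [-6]
PUSH 9   : [-6, 9]
LT       : [1]
PUSH -5  : [1, -5]
GT       : [1]
PUSH -7  : [1, -7]
POP      : [1]
PUSH 7   : [1, 7]
STORE 0  : [1]
STORE 2  : []
LOAD 0   : [7]
PUSH 9   : [7, 9]
STORE 0  : [7]
PUSH -7  : [7, -7]
GT       : [1]
LOAD 2   : [1, 1]
STORE 0  : [1]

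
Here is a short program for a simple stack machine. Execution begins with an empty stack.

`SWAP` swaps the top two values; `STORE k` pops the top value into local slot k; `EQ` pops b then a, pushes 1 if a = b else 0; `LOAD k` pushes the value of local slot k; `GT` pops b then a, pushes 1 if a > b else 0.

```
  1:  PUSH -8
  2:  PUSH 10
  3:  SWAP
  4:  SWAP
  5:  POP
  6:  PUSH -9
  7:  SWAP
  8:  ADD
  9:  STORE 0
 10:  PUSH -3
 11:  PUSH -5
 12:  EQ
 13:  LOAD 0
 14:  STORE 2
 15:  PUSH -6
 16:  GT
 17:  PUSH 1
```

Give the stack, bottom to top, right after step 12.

PUSH -8 → [-8]
PUSH 10 → [-8, 10]
SWAP    → [10, -8]
SWAP    → [-8, 10]
POP     → [-8]
PUSH -9 → [-8, -9]
SWAP    → [-9, -8]
ADD     → [-17]
STORE 0 → []
PUSH -3 → [-3]
PUSH -5 → [-3, -5]
EQ      → [0]

[0]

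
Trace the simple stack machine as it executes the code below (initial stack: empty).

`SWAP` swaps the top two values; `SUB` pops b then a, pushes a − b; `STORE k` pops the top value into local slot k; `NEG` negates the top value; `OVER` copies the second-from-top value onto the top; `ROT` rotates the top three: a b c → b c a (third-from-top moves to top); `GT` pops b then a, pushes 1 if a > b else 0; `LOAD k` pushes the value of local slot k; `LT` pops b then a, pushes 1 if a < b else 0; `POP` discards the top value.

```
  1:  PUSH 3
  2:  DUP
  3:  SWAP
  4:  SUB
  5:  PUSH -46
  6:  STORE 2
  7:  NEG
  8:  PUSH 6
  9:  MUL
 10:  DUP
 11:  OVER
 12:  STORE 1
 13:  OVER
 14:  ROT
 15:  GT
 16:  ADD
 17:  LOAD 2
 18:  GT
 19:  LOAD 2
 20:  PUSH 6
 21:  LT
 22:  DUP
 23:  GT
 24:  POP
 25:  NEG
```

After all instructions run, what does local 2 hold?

-46

PUSH 3   -> [3]
DUP      -> [3, 3]
SWAP     -> [3, 3]
SUB      -> [0]
PUSH -46 -> [0, -46]
STORE 2  -> [0]
NEG      -> [0]
PUSH 6   -> [0, 6]
MUL      -> [0]
DUP      -> [0, 0]
OVER     -> [0, 0, 0]
STORE 1  -> [0, 0]
OVER     -> [0, 0, 0]
ROT      -> [0, 0, 0]
GT       -> [0, 0]
ADD      -> [0]
LOAD 2   -> [0, -46]
GT       -> [1]
LOAD 2   -> [1, -46]
PUSH 6   -> [1, -46, 6]
LT       -> [1, 1]
DUP      -> [1, 1, 1]
GT       -> [1, 0]
POP      -> [1]
NEG      -> [-1]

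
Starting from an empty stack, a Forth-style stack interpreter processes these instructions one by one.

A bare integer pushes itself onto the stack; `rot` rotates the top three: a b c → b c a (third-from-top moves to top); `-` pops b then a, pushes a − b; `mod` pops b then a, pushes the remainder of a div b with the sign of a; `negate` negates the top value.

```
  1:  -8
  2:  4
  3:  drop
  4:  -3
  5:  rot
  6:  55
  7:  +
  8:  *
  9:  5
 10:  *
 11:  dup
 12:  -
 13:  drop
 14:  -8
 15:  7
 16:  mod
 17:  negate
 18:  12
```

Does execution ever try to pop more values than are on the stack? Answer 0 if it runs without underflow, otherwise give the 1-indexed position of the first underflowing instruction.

5

-8   → [-8]
4    → [-8, 4]
drop → [-8]
-3   → [-8, -3]
rot  — needs 3 operands, stack has 2 → underflow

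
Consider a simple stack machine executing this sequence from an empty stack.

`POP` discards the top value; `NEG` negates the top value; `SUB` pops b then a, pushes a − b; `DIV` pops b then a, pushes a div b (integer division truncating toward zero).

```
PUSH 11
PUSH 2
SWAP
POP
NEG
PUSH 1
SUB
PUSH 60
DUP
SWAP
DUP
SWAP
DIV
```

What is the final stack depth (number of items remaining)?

PUSH 11 -> 11
PUSH 2  -> 11 2
SWAP    -> 2 11
POP     -> 2
NEG     -> -2
PUSH 1  -> -2 1
SUB     -> -3
PUSH 60 -> -3 60
DUP     -> -3 60 60
SWAP    -> -3 60 60
DUP     -> -3 60 60 60
SWAP    -> -3 60 60 60
DIV     -> -3 60 1

3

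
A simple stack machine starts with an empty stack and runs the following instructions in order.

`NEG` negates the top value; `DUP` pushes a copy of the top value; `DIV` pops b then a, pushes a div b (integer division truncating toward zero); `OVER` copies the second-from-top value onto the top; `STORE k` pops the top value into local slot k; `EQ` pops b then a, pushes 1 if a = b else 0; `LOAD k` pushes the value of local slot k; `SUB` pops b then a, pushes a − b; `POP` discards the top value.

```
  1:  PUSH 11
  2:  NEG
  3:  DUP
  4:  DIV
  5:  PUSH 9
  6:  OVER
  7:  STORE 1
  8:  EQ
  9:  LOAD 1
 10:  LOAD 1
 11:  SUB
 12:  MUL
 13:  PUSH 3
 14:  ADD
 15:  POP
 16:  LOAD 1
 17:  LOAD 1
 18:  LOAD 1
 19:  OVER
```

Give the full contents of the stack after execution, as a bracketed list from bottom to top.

[1, 1, 1, 1]

PUSH 11 -> 11
NEG     -> -11
DUP     -> -11 -11
DIV     -> 1
PUSH 9  -> 1 9
OVER    -> 1 9 1
STORE 1 -> 1 9
EQ      -> 0
LOAD 1  -> 0 1
LOAD 1  -> 0 1 1
SUB     -> 0 0
MUL     -> 0
PUSH 3  -> 0 3
ADD     -> 3
POP     -> (empty)
LOAD 1  -> 1
LOAD 1  -> 1 1
LOAD 1  -> 1 1 1
OVER    -> 1 1 1 1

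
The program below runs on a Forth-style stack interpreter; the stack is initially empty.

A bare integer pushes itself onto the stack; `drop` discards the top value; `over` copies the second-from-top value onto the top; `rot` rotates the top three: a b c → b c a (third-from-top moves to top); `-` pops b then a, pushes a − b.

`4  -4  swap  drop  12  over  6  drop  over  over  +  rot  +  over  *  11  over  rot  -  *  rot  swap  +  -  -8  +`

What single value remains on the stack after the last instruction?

4    -> [4]
-4   -> [4, -4]
swap -> [-4, 4]
drop -> [-4]
12   -> [-4, 12]
over -> [-4, 12, -4]
6    -> [-4, 12, -4, 6]
drop -> [-4, 12, -4]
over -> [-4, 12, -4, 12]
over -> [-4, 12, -4, 12, -4]
+    -> [-4, 12, -4, 8]
rot  -> [-4, -4, 8, 12]
+    -> [-4, -4, 20]
over -> [-4, -4, 20, -4]
*    -> [-4, -4, -80]
11   -> [-4, -4, -80, 11]
over -> [-4, -4, -80, 11, -80]
rot  -> [-4, -4, 11, -80, -80]
-    -> [-4, -4, 11, 0]
*    -> [-4, -4, 0]
rot  -> [-4, 0, -4]
swap -> [-4, -4, 0]
+    -> [-4, -4]
-    -> [0]
-8   -> [0, -8]
+    -> [-8]

-8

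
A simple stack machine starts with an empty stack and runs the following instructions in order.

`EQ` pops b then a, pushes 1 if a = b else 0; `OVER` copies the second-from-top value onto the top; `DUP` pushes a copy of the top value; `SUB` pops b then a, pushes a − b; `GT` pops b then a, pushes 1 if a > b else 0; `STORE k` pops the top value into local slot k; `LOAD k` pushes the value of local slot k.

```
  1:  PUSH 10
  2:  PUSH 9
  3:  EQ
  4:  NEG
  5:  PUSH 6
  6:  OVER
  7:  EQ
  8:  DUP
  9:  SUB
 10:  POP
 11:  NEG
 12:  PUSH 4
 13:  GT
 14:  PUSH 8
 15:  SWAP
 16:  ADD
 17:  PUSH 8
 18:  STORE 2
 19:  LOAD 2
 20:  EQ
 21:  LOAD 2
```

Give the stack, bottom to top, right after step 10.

PUSH 10 → 10
PUSH 9  → 10 9
EQ      → 0
NEG     → 0
PUSH 6  → 0 6
OVER    → 0 6 0
EQ      → 0 0
DUP     → 0 0 0
SUB     → 0 0
POP     → 0

[0]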